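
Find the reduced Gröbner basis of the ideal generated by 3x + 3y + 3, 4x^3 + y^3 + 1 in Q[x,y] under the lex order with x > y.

The reduced Gröbner basis is the canonical form of the ideal for this ordering.

f_1 = 3x + 3y + 3, LT = x.
f_2 = 4x^3 + y^3 + 1, LT = x^3.

S(f_1,f_2): lcm = x^3. S = x^2y + x^2 - 1/4y^3 - 1/4.
  leading term x^2y: subtract (1/3xy)·f_1 from x^2y + x^2 - 1/4y^3 - 1/4 → x^2 - xy^2 - xy - 1/4y^3 - 1/4
  leading term x^2: subtract (1/3x)·f_1 from x^2 - xy^2 - xy - 1/4y^3 - 1/4 → -xy^2 - 2xy - x - 1/4y^3 - 1/4
  leading term xy^2: subtract (-1/3y^2)·f_1 from -xy^2 - 2xy - x - 1/4y^3 - 1/4 → -2xy - x + 3/4y^3 + y^2 - 1/4
  leading term xy: subtract (-2/3y)·f_1 from -2xy - x + 3/4y^3 + y^2 - 1/4 → -x + 3/4y^3 + 3y^2 + 2y - 1/4
  leading term x: subtract (-1/3)·f_1 from -x + 3/4y^3 + 3y^2 + 2y - 1/4 → 3/4y^3 + 3y^2 + 3y + 3/4
  leading term y^3: no divisor's leading term divides it; move 3/4y^3 to the remainder.
  leading term y^2: no divisor's leading term divides it; move 3y^2 to the remainder.
  leading term y: no divisor's leading term divides it; move 3y to the remainder.
  leading term 1: no divisor's leading term divides it; move 3/4 to the remainder.
  remainder 3/4y^3 + 3y^2 + 3y + 3/4 ≠ 0; add g_3 = 3/4y^3 + 3y^2 + 3y + 3/4 to the basis.

The other S-polynomials (S(f_1,g_3), S(f_2,g_3)) all reduce to 0 modulo the current basis, so we have a Gröbner basis.
Inter-reduce: drop elements whose leading term is divisible by another's, tail-reduce, and make monic.

G = {x + y + 1, y^3 + 4y^2 + 4y + 1}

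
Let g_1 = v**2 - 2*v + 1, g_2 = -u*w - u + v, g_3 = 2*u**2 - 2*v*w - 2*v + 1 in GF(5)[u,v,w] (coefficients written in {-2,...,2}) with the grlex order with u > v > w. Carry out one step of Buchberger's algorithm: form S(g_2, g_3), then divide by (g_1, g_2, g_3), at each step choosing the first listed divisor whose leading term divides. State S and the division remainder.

lcm(LM(g_2), LM(g_3)) = u**2*w.
S = (lcm/LT(g_2))·g_2 − (lcm/LT(g_3))·g_3 = v*w**2 + u**2 - u*v + v*w + 2*w.
Reduce S modulo (g_1, g_2, g_3) in that order:
  leading term v*w**2: no divisor's leading term divides it; move v*w**2 to the remainder.
  leading term u**2: subtract (-2)·g_3 from u**2 - u*v + v*w + 2*w → -u*v + 2*v*w + v + 2*w + 2
  leading term u*v: no divisor's leading term divides it; move -u*v to the remainder.
  leading term v*w: no divisor's leading term divides it; move 2*v*w to the remainder.
  leading term v: no divisor's leading term divides it; move v to the remainder.
  leading term w: no divisor's leading term divides it; move 2*w to the remainder.
  leading term 1: no divisor's leading term divides it; move 2 to the remainder.
The remainder v*w**2 - u*v + 2*v*w + v + 2*w + 2 is nonzero, so it would be added as the next basis element.

S(g_2, g_3) = v*w**2 + u**2 - u*v + v*w + 2*w; remainder on division = v*w**2 - u*v + 2*v*w + v + 2*w + 2.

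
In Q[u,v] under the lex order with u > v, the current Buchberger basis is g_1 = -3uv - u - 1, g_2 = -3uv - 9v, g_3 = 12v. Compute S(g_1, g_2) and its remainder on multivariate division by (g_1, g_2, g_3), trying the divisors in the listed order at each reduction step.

lcm(LM(g_1), LM(g_2)) = uv.
S = (lcm/LT(g_1))·g_1 − (lcm/LT(g_2))·g_2 = 1/3u - 3v + 1/3.
Reduce S modulo (g_1, g_2, g_3) in that order:
  leading term u: no divisor's leading term divides it; move 1/3u to the remainder.
  leading term v: subtract (-1/4)·g_3 from -3v + 1/3 → 1/3
  leading term 1: no divisor's leading term divides it; move 1/3 to the remainder.
The remainder 1/3u + 1/3 is nonzero, so it would be added as the next basis element.

S(g_1, g_2) = 1/3u - 3v + 1/3; remainder on division = 1/3u + 1/3.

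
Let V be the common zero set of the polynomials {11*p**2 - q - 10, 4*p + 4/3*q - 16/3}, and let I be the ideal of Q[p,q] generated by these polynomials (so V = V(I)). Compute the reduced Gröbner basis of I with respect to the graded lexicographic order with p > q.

f_1 = 11*p**2 - q - 10, LT = p**2.
f_2 = 4*p + 4/3*q - 16/3, LT = p.

S(f_1,f_2): lcm = p**2. S = -1/3*p*q + 4/3*p - 1/11*q - 10/11.
  leading term p*q: subtract (-1/12*q)·f_2 from -1/3*p*q + 4/3*p - 1/11*q - 10/11 → 1/9*q**2 + 4/3*p - 53/99*q - 10/11
  leading term q**2: no divisor's leading term divides it; move 1/9*q**2 to the remainder.
  leading term p: subtract (1/3)·f_2 from 4/3*p - 53/99*q - 10/11 → -97/99*q + 86/99
  leading term q: no divisor's leading term divides it; move -97/99*q to the remainder.
  leading term 1: no divisor's leading term divides it; move 86/99 to the remainder.
  remainder 1/9*q**2 - 97/99*q + 86/99 ≠ 0; add g_3 = 1/9*q**2 - 97/99*q + 86/99 to the basis.

The other S-polynomials (S(f_1,g_3), S(f_2,g_3)) all reduce to 0 modulo the current basis, so we have a Gröbner basis.
Inter-reduce: drop elements whose leading term is divisible by another's, tail-reduce, and make monic.

G = {q**2 - 97/11*q + 86/11, p + 1/3*q - 4/3}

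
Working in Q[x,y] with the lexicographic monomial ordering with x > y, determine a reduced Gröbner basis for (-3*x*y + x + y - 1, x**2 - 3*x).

G = {x + 4*y - 4, y**2 - 5/4*y + 1/4}

f_1 = -3*x*y + x + y - 1, LT = x*y.
f_2 = x**2 - 3*x, LT = x**2.

S(f_1,f_2): lcm = x**2*y. S = -1/3*x**2 + 8/3*x*y + 1/3*x.
  leading term x**2: subtract (-1/3)·f_2 from -1/3*x**2 + 8/3*x*y + 1/3*x → 8/3*x*y - 2/3*x
  leading term x*y: subtract (-8/9)·f_1 from 8/3*x*y - 2/3*x → 2/9*x + 8/9*y - 8/9
  leading term x: no divisor's leading term divides it; move 2/9*x to the remainder.
  leading term y: no divisor's leading term divides it; move 8/9*y to the remainder.
  leading term 1: no divisor's leading term divides it; move -8/9 to the remainder.
  remainder 2/9*x + 8/9*y - 8/9 ≠ 0; add g_3 = 2/9*x + 8/9*y - 8/9 to the basis.

S(f_1,g_3): lcm = x*y. S = -1/3*x - 4*y**2 + 11/3*y + 1/3.
  leading term x: subtract (-3/2)·g_3 from -1/3*x - 4*y**2 + 11/3*y + 1/3 → -4*y**2 + 5*y - 1
  leading term y**2: no divisor's leading term divides it; move -4*y**2 to the remainder.
  leading term y: no divisor's leading term divides it; move 5*y to the remainder.
  leading term 1: no divisor's leading term divides it; move -1 to the remainder.
  remainder -4*y**2 + 5*y - 1 ≠ 0; add g_4 = -4*y**2 + 5*y - 1 to the basis.

The other S-polynomials (S(f_2,g_3), S(f_1,g_4), S(f_2,g_4), S(g_3,g_4)) all reduce to 0 modulo the current basis, so we have a Gröbner basis.
Inter-reduce: drop elements whose leading term is divisible by another's, tail-reduce, and make monic.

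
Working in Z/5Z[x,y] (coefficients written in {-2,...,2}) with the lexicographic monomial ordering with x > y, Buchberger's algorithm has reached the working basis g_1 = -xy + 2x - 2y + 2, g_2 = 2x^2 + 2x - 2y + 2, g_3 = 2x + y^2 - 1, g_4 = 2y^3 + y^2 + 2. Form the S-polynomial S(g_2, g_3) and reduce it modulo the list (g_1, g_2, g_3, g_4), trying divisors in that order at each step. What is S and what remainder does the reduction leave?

lcm(LM(g_2), LM(g_3)) = x^2.
S = (lcm/LT(g_2))·g_2 − (lcm/LT(g_3))·g_3 = 2xy^2 - x - y + 1.
Reduce S modulo (g_1, g_2, g_3, g_4) in that order:
  leading term xy^2: subtract (-2y)·g_1 from 2xy^2 - x - y + 1 → -xy - x + y^2 - 2y + 1
  leading term xy: subtract (1)·g_1 from -xy - x + y^2 - 2y + 1 → 2x + y^2 - 1
  leading term x: subtract (1)·g_3 from 2x + y^2 - 1 → 0
The remainder is 0, so this S-polynomial contributes no new basis element.
An S-polynomial is built so that the two leading terms cancel; whether anything survives reduction is exactly the Gröbner-basis criterion.

S(g_2, g_3) = 2xy^2 - x - y + 1; remainder on division = 0.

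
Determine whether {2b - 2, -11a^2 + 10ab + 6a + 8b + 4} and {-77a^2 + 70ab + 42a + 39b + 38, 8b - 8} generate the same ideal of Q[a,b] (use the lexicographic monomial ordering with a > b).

No, the ideals differ.

Two ideals are equal iff their reduced Gröbner bases coincide (the reduced basis is unique for a fixed ordering).
Buchberger on the first generating set:
f_1 = 2b - 2, LT = b.
f_2 = -11a^2 + 10ab + 6a + 8b + 4, LT = a^2.

The S-polynomials (S(f_1,f_2)) all reduce to 0 modulo the current basis, so we have a Gröbner basis.
Inter-reduce: drop elements whose leading term is divisible by another's, tail-reduce, and make monic.
Reduced Gröbner basis: {a^2 - 16/11a - 12/11, b - 1}.

Buchberger on the second generating set:
h_1 = -77a^2 + 70ab + 42a + 39b + 38, LT = a^2.
h_2 = 8b - 8, LT = b.

The S-polynomials (S(h_1,h_2)) all reduce to 0 modulo the current basis, so we have a Gröbner basis.
Inter-reduce: drop elements whose leading term is divisible by another's, tail-reduce, and make monic.
Reduced Gröbner basis: {a^2 - 16/11a - 1, b - 1}.

Since the reduced bases disagree, the two ideals are not the same.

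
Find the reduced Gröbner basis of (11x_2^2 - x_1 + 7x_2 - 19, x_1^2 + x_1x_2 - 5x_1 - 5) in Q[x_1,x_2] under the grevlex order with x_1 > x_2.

G = {x_1^2 + x_1x_2 - 5x_1 - 5, x_2^2 - 1/11x_1 + 7/11x_2 - 19/11}

f_1 = 11x_2^2 - x_1 + 7x_2 - 19, LT = x_2^2.
f_2 = x_1^2 + x_1x_2 - 5x_1 - 5, LT = x_1^2.

S(f_1,f_2): leading monomials are coprime, so the S-polynomial reduces to 0 (Buchberger's first criterion).
Every S-polynomial of the final basis reduces to 0, so we have a Gröbner basis.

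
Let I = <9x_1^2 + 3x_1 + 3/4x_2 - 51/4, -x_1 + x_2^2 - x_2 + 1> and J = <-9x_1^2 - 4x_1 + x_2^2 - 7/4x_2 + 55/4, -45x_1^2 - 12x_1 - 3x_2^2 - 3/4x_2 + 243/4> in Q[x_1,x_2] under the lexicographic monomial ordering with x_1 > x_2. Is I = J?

For a fixed monomial order, each ideal has a unique reduced Gröbner basis; comparing bases decides equality.
Buchberger on the first generating set:
f_1 = 9x_1^2 + 3x_1 + 3/4x_2 - 51/4, LT = x_1^2.
f_2 = -x_1 + x_2^2 - x_2 + 1, LT = x_1.

S(f_1,f_2): lcm = x_1^2. S = x_1x_2^2 - x_1x_2 + 4/3x_1 + 1/12x_2 - 17/12.
  leading term x_1x_2^2: subtract (-x_2^2)·f_2 from x_1x_2^2 - x_1x_2 + 4/3x_1 + 1/12x_2 - 17/12 → -x_1x_2 + 4/3x_1 + x_2^4 - x_2^3 + x_2^2 + 1/12x_2 - 17/12
  leading term x_1x_2: subtract (x_2)·f_2 from -x_1x_2 + 4/3x_1 + x_2^4 - x_2^3 + x_2^2 + 1/12x_2 - 17/12 → 4/3x_1 + x_2^4 - 2x_2^3 + 2x_2^2 - 11/12x_2 - 17/12
  leading term x_1: subtract (-4/3)·f_2 from 4/3x_1 + x_2^4 - 2x_2^3 + 2x_2^2 - 11/12x_2 - 17/12 → x_2^4 - 2x_2^3 + 10/3x_2^2 - 9/4x_2 - 1/12
  leading term x_2^4: no divisor's leading term divides it; move x_2^4 to the remainder.
  leading term x_2^3: no divisor's leading term divides it; move -2x_2^3 to the remainder.
  leading term x_2^2: no divisor's leading term divides it; move 10/3x_2^2 to the remainder.
  leading term x_2: no divisor's leading term divides it; move -9/4x_2 to the remainder.
  leading term 1: no divisor's leading term divides it; move -1/12 to the remainder.
  remainder x_2^4 - 2x_2^3 + 10/3x_2^2 - 9/4x_2 - 1/12 ≠ 0; add g_3 = x_2^4 - 2x_2^3 + 10/3x_2^2 - 9/4x_2 - 1/12 to the basis.

The other S-polynomials (S(f_1,g_3), S(f_2,g_3)) all reduce to 0 modulo the current basis, so we have a Gröbner basis.
Inter-reduce: drop elements whose leading term is divisible by another's, tail-reduce, and make monic.
Reduced Gröbner basis: {x_1 - x_2^2 + x_2 - 1, x_2^4 - 2x_2^3 + 10/3x_2^2 - 9/4x_2 - 1/12}.

Buchberger on the second generating set:
h_1 = -9x_1^2 - 4x_1 + x_2^2 - 7/4x_2 + 55/4, LT = x_1^2.
h_2 = -45x_1^2 - 12x_1 - 3x_2^2 - 3/4x_2 + 243/4, LT = x_1^2.

S(h_1,h_2): lcm = x_1^2. S = 8/45x_1 - 8/45x_2^2 + 8/45x_2 - 8/45.
  leading term x_1: no divisor's leading term divides it; move 8/45x_1 to the remainder.
  leading term x_2^2: no divisor's leading term divides it; move -8/45x_2^2 to the remainder.
  leading term x_2: no divisor's leading term divides it; move 8/45x_2 to the remainder.
  leading term 1: no divisor's leading term divides it; move -8/45 to the remainder.
  remainder 8/45x_1 - 8/45x_2^2 + 8/45x_2 - 8/45 ≠ 0; add k_3 = 8/45x_1 - 8/45x_2^2 + 8/45x_2 - 8/45 to the basis.

S(h_1,k_3): lcm = x_1^2. S = x_1x_2^2 - x_1x_2 + 13/9x_1 - 1/9x_2^2 + 7/36x_2 - 55/36.
  leading term x_1x_2^2: subtract (45/8x_2^2)·k_3 from x_1x_2^2 - x_1x_2 + 13/9x_1 - 1/9x_2^2 + 7/36x_2 - 55/36 → -x_1x_2 + 13/9x_1 + x_2^4 - x_2^3 + 8/9x_2^2 + 7/36x_2 - 55/36
  leading term x_1x_2: subtract (-45/8x_2)·k_3 from -x_1x_2 + 13/9x_1 + x_2^4 - x_2^3 + 8/9x_2^2 + 7/36x_2 - 55/36 → 13/9x_1 + x_2^4 - 2x_2^3 + 17/9x_2^2 - 29/36x_2 - 55/36
  leading term x_1: subtract (65/8)·k_3 from 13/9x_1 + x_2^4 - 2x_2^3 + 17/9x_2^2 - 29/36x_2 - 55/36 → x_2^4 - 2x_2^3 + 10/3x_2^2 - 9/4x_2 - 1/12
  leading term x_2^4: no divisor's leading term divides it; move x_2^4 to the remainder.
  leading term x_2^3: no divisor's leading term divides it; move -2x_2^3 to the remainder.
  leading term x_2^2: no divisor's leading term divides it; move 10/3x_2^2 to the remainder.
  leading term x_2: no divisor's leading term divides it; move -9/4x_2 to the remainder.
  leading term 1: no divisor's leading term divides it; move -1/12 to the remainder.
  remainder x_2^4 - 2x_2^3 + 10/3x_2^2 - 9/4x_2 - 1/12 ≠ 0; add k_4 = x_2^4 - 2x_2^3 + 10/3x_2^2 - 9/4x_2 - 1/12 to the basis.

The other S-polynomials (S(h_2,k_3), S(h_1,k_4), S(h_2,k_4), S(k_3,k_4)) all reduce to 0 modulo the current basis, so we have a Gröbner basis.
Inter-reduce: drop elements whose leading term is divisible by another's, tail-reduce, and make monic.
Reduced Gröbner basis: {x_1 - x_2^2 + x_2 - 1, x_2^4 - 2x_2^3 + 10/3x_2^2 - 9/4x_2 - 1/12}.

The two bases agree; hence the ideals are identical.

Yes, the ideals are equal.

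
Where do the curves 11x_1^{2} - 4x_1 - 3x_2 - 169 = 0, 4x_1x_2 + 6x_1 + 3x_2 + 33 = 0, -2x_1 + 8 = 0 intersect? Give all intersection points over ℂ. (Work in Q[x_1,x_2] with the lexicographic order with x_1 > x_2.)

Compute a lex Gröbner basis by Buchberger's algorithm.
f_1 = 11x_1^{2} - 4x_1 - 3x_2 - 169, LT = x_1^{2}.
f_2 = 4x_1x_2 + 6x_1 + 3x_2 + 33, LT = x_1x_2.
f_3 = -2x_1 + 8, LT = x_1.

S(f_1,f_2): lcm = x_1^{2}x_2. S = -\tfrac{3}{2}x_1^{2} - \tfrac{49}{44}x_1x_2 - \tfrac{33}{4}x_1 - \tfrac{3}{11}x_2^{2} - \tfrac{169}{11}x_2.
  leading term x_1^{2}: subtract (-\tfrac{3}{22})·f_1 from -\tfrac{3}{2}x_1^{2} - \tfrac{49}{44}x_1x_2 - \tfrac{33}{4}x_1 - \tfrac{3}{11}x_2^{2} - \tfrac{169}{11}x_2 → -\tfrac{49}{44}x_1x_2 - \tfrac{387}{44}x_1 - \tfrac{3}{11}x_2^{2} - \tfrac{347}{22}x_2 - \tfrac{507}{22}
  leading term x_1x_2: subtract (-\tfrac{49}{176})·f_2 from -\tfrac{49}{44}x_1x_2 - \tfrac{387}{44}x_1 - \tfrac{3}{11}x_2^{2} - \tfrac{347}{22}x_2 - \tfrac{507}{22} → -\tfrac{57}{8}x_1 - \tfrac{3}{11}x_2^{2} - \tfrac{239}{16}x_2 - \tfrac{2439}{176}
  leading term x_1: subtract (\tfrac{57}{16})·f_3 from -\tfrac{57}{8}x_1 - \tfrac{3}{11}x_2^{2} - \tfrac{239}{16}x_2 - \tfrac{2439}{176} → -\tfrac{3}{11}x_2^{2} - \tfrac{239}{16}x_2 - \tfrac{7455}{176}
  leading term x_2^{2}: no divisor's leading term divides it; move -\tfrac{3}{11}x_2^{2} to the remainder.
  leading term x_2: no divisor's leading term divides it; move -\tfrac{239}{16}x_2 to the remainder.
  leading term 1: no divisor's leading term divides it; move -\tfrac{7455}{176} to the remainder.
  remainder -\tfrac{3}{11}x_2^{2} - \tfrac{239}{16}x_2 - \tfrac{7455}{176} ≠ 0; add h_4 = -\tfrac{3}{11}x_2^{2} - \tfrac{239}{16}x_2 - \tfrac{7455}{176} to the basis.

S(f_1,f_3): lcm = x_1^{2}. S = \tfrac{40}{11}x_1 - \tfrac{3}{11}x_2 - \tfrac{169}{11}.
  leading term x_1: subtract (-\tfrac{20}{11})·f_3 from \tfrac{40}{11}x_1 - \tfrac{3}{11}x_2 - \tfrac{169}{11} → -\tfrac{3}{11}x_2 - \tfrac{9}{11}
  leading term x_2: no divisor's leading term divides it; move -\tfrac{3}{11}x_2 to the remainder.
  leading term 1: no divisor's leading term divides it; move -\tfrac{9}{11} to the remainder.
  remainder -\tfrac{3}{11}x_2 - \tfrac{9}{11} ≠ 0; add h_5 = -\tfrac{3}{11}x_2 - \tfrac{9}{11} to the basis.

S(f_2,f_3): lcm = x_1x_2. S = \tfrac{3}{2}x_1 + \tfrac{19}{4}x_2 + \tfrac{33}{4}.
  leading term x_1: subtract (-\tfrac{3}{4})·f_3 from \tfrac{3}{2}x_1 + \tfrac{19}{4}x_2 + \tfrac{33}{4} → \tfrac{19}{4}x_2 + \tfrac{57}{4}
  leading term x_2: subtract (-\tfrac{209}{12})·h_5 from \tfrac{19}{4}x_2 + \tfrac{57}{4} → 0
  remainder 0.

S(f_1,h_4): leading monomials are coprime, so the S-polynomial reduces to 0 (Buchberger's first criterion).
S(f_2,h_4): lcm = x_1x_2^{2}. S = -\tfrac{2557}{48}x_1x_2 - \tfrac{2485}{16}x_1 + \tfrac{3}{4}x_2^{2} + \tfrac{33}{4}x_2.
  leading term x_1x_2: subtract (-\tfrac{2557}{192})·f_2 from -\tfrac{2557}{48}x_1x_2 - \tfrac{2485}{16}x_1 + \tfrac{3}{4}x_2^{2} + \tfrac{33}{4}x_2 → -\tfrac{2413}{32}x_1 + \tfrac{3}{4}x_2^{2} + \tfrac{3085}{64}x_2 + \tfrac{28127}{64}
  leading term x_1: subtract (\tfrac{2413}{64})·f_3 from -\tfrac{2413}{32}x_1 + \tfrac{3}{4}x_2^{2} + \tfrac{3085}{64}x_2 + \tfrac{28127}{64} → \tfrac{3}{4}x_2^{2} + \tfrac{3085}{64}x_2 + \tfrac{8823}{64}
  leading term x_2^{2}: subtract (-\tfrac{11}{4})·h_4 from \tfrac{3}{4}x_2^{2} + \tfrac{3085}{64}x_2 + \tfrac{8823}{64} → \tfrac{57}{8}x_2 + \tfrac{171}{8}
  leading term x_2: subtract (-\tfrac{209}{8})·h_5 from \tfrac{57}{8}x_2 + \tfrac{171}{8} → 0
  remainder 0.

S(f_3,h_4): leading monomials are coprime, so the S-polynomial reduces to 0 (Buchberger's first criterion).
S(f_1,h_5): leading monomials are coprime, so the S-polynomial reduces to 0 (Buchberger's first criterion).
S(f_2,h_5): lcm = x_1x_2. S = -\tfrac{3}{2}x_1 + \tfrac{3}{4}x_2 + \tfrac{33}{4}.
  leading term x_1: subtract (\tfrac{3}{4})·f_3 from -\tfrac{3}{2}x_1 + \tfrac{3}{4}x_2 + \tfrac{33}{4} → \tfrac{3}{4}x_2 + \tfrac{9}{4}
  leading term x_2: subtract (-\tfrac{11}{4})·h_5 from \tfrac{3}{4}x_2 + \tfrac{9}{4} → 0
  remainder 0.

S(f_3,h_5): leading monomials are coprime, so the S-polynomial reduces to 0 (Buchberger's first criterion).
S(h_4,h_5): lcm = x_2^{2}. S = \tfrac{2485}{48}x_2 + \tfrac{2485}{16}.
  leading term x_2: subtract (-\tfrac{27335}{144})·h_5 from \tfrac{2485}{48}x_2 + \tfrac{2485}{16} → 0
  remainder 0.

Every S-polynomial of the final basis reduces to 0, so we have a Gröbner basis.
Inter-reduce: drop elements whose leading term is divisible by another's, tail-reduce, and make monic.
Reduced Gröbner basis: {x_1 - 4, x_2 + 3}.

A lex Gröbner basis eliminates variables successively. Here x_2 + 3 depends only on x_2, with roots {-3}; lifting each root through the earlier basis elements recovers the full solutions.
  x_2 = -3: the earlier basis element becomes x_1 - 4 = 0, giving x_1 = 4 — point (4, -3).
Substituting each solution back into the original system confirms all equations vanish.

{(4, -3)}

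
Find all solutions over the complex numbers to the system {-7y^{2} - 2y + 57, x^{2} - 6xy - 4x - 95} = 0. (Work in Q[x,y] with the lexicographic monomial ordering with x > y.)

{(-19, -3), (5, -3), (71/7 - 4*sqrt(606)/7, 19/7), (71/7 + 4*sqrt(606)/7, 19/7)}

Compute a lex Gröbner basis by Buchberger's algorithm.
f_1 = -7y^{2} - 2y + 57, LT = y^{2}.
f_2 = x^{2} - 6xy - 4x - 95, LT = x^{2}.

The S-polynomials (S(f_1,f_2)) all reduce to 0 modulo the current basis, so we have a Gröbner basis.
Inter-reduce: drop elements whose leading term is divisible by another's, tail-reduce, and make monic.
Reduced Gröbner basis: {x^{2} - 6xy - 4x - 95, y^{2} + \tfrac{2}{7}y - \tfrac{57}{7}}.

The lex basis is triangular: the last element involves only y. Solving y^{2} + \tfrac{2}{7}y - \tfrac{57}{7} = 0 gives y ∈ {-3, 19/7}; substituting each value into the earlier elements determines the remaining variables.
  y = -3: the earlier basis element becomes x^{2} + 14x - 95 = 0, giving x = -19, 5 — points (-19, -3), (5, -3).
  y = 19/7: the earlier basis element becomes x^{2} - \tfrac{142}{7}x - 95 = 0, giving x = 71/7 - 4*sqrt(606)/7, 71/7 + 4*sqrt(606)/7 — points (71/7 - 4*sqrt(606)/7, 19/7), (71/7 + 4*sqrt(606)/7, 19/7).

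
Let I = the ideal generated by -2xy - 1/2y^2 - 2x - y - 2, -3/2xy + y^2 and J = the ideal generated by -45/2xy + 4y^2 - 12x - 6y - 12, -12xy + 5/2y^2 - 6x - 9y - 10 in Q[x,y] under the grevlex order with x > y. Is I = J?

For a fixed monomial order, each ideal has a unique reduced Gröbner basis; comparing bases decides equality.
Buchberger on the first generating set:
f_1 = -2xy - 1/2y^2 - 2x - y - 2, LT = xy.
f_2 = -3/2xy + y^2, LT = xy.

S(f_1,f_2): lcm = xy. S = 11/12y^2 + x + 1/2y + 1.
  leading term y^2: no divisor's leading term divides it; move 11/12y^2 to the remainder.
  leading term x: no divisor's leading term divides it; move x to the remainder.
  leading term y: no divisor's leading term divides it; move 1/2y to the remainder.
  leading term 1: no divisor's leading term divides it; move 1 to the remainder.
  remainder 11/12y^2 + x + 1/2y + 1 ≠ 0; add g_3 = 11/12y^2 + x + 1/2y + 1 to the basis.

S(f_1,g_3): lcm = xy^2. S = 1/4y^3 - 12/11x^2 + 5/11xy + 1/2y^2 - 12/11x + y.
  leading term y^3: subtract (3/11y)·g_3 from 1/4y^3 - 12/11x^2 + 5/11xy + 1/2y^2 - 12/11x + y → -12/11x^2 + 2/11xy + 4/11y^2 - 12/11x + 8/11y
  leading term x^2: no divisor's leading term divides it; move -12/11x^2 to the remainder.
  leading term xy: subtract (-1/11)·f_1 from 2/11xy + 4/11y^2 - 12/11x + 8/11y → 7/22y^2 - 14/11x + 7/11y - 2/11
  leading term y^2: subtract (42/121)·g_3 from 7/22y^2 - 14/11x + 7/11y - 2/11 → -196/121x + 56/121y - 64/121
  leading term x: no divisor's leading term divides it; move -196/121x to the remainder.
  leading term y: no divisor's leading term divides it; move 56/121y to the remainder.
  leading term 1: no divisor's leading term divides it; move -64/121 to the remainder.
  remainder -12/11x^2 - 196/121x + 56/121y - 64/121 ≠ 0; add g_4 = -12/11x^2 - 196/121x + 56/121y - 64/121 to the basis.

The other S-polynomials (S(f_2,g_3), S(f_1,g_4), S(f_2,g_4), S(g_3,g_4)) all reduce to 0 modulo the current basis, so we have a Gröbner basis.
Inter-reduce: drop elements whose leading term is divisible by another's, tail-reduce, and make monic.
Reduced Gröbner basis: {x^2 + 49/33x - 14/33y + 16/33, xy + 8/11x + 4/11y + 8/11, y^2 + 12/11x + 6/11y + 12/11}.

Buchberger on the second generating set:
h_1 = -45/2xy + 4y^2 - 12x - 6y - 12, LT = xy.
h_2 = -12xy + 5/2y^2 - 6x - 9y - 10, LT = xy.

S(h_1,h_2): lcm = xy. S = 11/360y^2 + 1/30x - 29/60y - 3/10.
  leading term y^2: no divisor's leading term divides it; move 11/360y^2 to the remainder.
  leading term x: no divisor's leading term divides it; move 1/30x to the remainder.
  leading term y: no divisor's leading term divides it; move -29/60y to the remainder.
  leading term 1: no divisor's leading term divides it; move -3/10 to the remainder.
  remainder 11/360y^2 + 1/30x - 29/60y - 3/10 ≠ 0; add k_3 = 11/360y^2 + 1/30x - 29/60y - 3/10 to the basis.

S(h_1,k_3): lcm = xy^2. S = -8/45y^3 - 12/11x^2 + 2698/165xy + 4/15y^2 + 108/11x + 8/15y.
  leading term y^3: subtract (-64/11y)·k_3 from -8/45y^3 - 12/11x^2 + 2698/165xy + 4/15y^2 + 108/11x + 8/15y → -12/11x^2 + 182/11xy - 28/11y^2 + 108/11x - 40/33y
  leading term x^2: no divisor's leading term divides it; move -12/11x^2 to the remainder.
  leading term xy: subtract (-364/495)·h_1 from 182/11xy - 28/11y^2 + 108/11x - 40/33y → 196/495y^2 + 164/165x - 928/165y - 1456/165
  leading term y^2: subtract (1568/121)·k_3 from 196/495y^2 + 164/165x - 928/165y - 1456/165 → 68/121x + 232/363y - 1792/363
  leading term x: no divisor's leading term divides it; move 68/121x to the remainder.
  leading term y: no divisor's leading term divides it; move 232/363y to the remainder.
  leading term 1: no divisor's leading term divides it; move -1792/363 to the remainder.
  remainder -12/11x^2 + 68/121x + 232/363y - 1792/363 ≠ 0; add k_4 = -12/11x^2 + 68/121x + 232/363y - 1792/363 to the basis.

The other S-polynomials (S(h_2,k_3), S(h_1,k_4), S(h_2,k_4), S(k_3,k_4)) all reduce to 0 modulo the current basis, so we have a Gröbner basis.
Inter-reduce: drop elements whose leading term is divisible by another's, tail-reduce, and make monic.
Reduced Gröbner basis: {x^2 - 17/33x - 58/99y + 448/99, xy + 8/11x - 28/11y - 40/33, y^2 + 12/11x - 174/11y - 108/11}.

These differ, so the ideals are not equal.

No, the ideals differ.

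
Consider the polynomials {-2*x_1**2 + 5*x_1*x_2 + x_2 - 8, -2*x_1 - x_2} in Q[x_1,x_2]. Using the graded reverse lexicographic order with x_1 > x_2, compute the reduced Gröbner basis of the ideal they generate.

f_1 = -2*x_1**2 + 5*x_1*x_2 + x_2 - 8, LT = x_1**2.
f_2 = -2*x_1 - x_2, LT = x_1.

S(f_1,f_2): lcm = x_1**2. S = -3*x_1*x_2 - 1/2*x_2 + 4.
  reduce S modulo (f_1, f_2):
  remainder 3/2*x_2**2 - 1/2*x_2 + 4 ≠ 0; add g_3 = 3/2*x_2**2 - 1/2*x_2 + 4 to the basis.

The other S-polynomials (S(f_1,g_3), S(f_2,g_3)) all reduce to 0 modulo the current basis, so we have a Gröbner basis.
Inter-reduce: drop elements whose leading term is divisible by another's, tail-reduce, and make monic.

G = {x_2**2 - 1/3*x_2 + 8/3, x_1 + 1/2*x_2}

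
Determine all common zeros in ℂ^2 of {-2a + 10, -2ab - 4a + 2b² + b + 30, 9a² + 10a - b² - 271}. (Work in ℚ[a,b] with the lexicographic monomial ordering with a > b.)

{(5, 2)}

Compute a lex Gröbner basis by Buchberger's algorithm.
f_1 = -2a + 10, LT = a.
f_2 = -2ab - 4a + 2b² + b + 30, LT = ab.
f_3 = 9a² + 10a - b² - 271, LT = a².

S(f_1,f_2): lcm = ab. S = -2a + b² - 9/2b + 15.
  reduce S modulo (f_1, f_2, f_3):
  remainder b² - 9/2b + 5 ≠ 0; add h_4 = b² - 9/2b + 5 to the basis.

S(f_1,f_3): lcm = a². S = -55/9a + 1/9b² + 271/9.
  reduce S modulo (f_1, f_2, f_3, h_4):
  remainder ½b - 1 ≠ 0; add h_5 = ½b - 1 to the basis.

The other S-polynomials (S(f_2,f_3), S(f_1,h_4), S(f_2,h_4), S(f_3,h_4), S(f_1,h_5), S(f_2,h_5), S(f_3,h_5), S(h_4,h_5)) all reduce to 0 modulo the current basis, so we have a Gröbner basis.
Inter-reduce: drop elements whose leading term is divisible by another's, tail-reduce, and make monic.
Reduced Gröbner basis: {a - 5, b - 2}.

Elimination: the polynomial b - 2 lies in the elimination ideal for b, so b ∈ {2}. For each such b, the remaining basis elements (now univariate) give the rest of the solution.
  b = 2: the earlier basis element becomes a - 5 = 0, giving a = 5 — point (5, 2).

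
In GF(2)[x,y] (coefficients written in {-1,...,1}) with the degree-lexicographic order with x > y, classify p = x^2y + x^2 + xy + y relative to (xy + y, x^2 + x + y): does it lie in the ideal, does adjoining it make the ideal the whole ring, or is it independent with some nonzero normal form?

x^2y + x^2 + xy + y is independent of I; its normal form modulo I is x.

First compute the reduced Gröbner basis of I by Buchberger's algorithm.
f_1 = xy + y, LT = xy.
f_2 = x^2 + x + y, LT = x^2.

S(f_1,f_2): lcm = x^2y. S = y^2.
  leading term y^2: no divisor's leading term divides it; move y^2 to the remainder.
  remainder y^2 ≠ 0; add h_3 = y^2 to the basis.

The other S-polynomials (S(f_1,h_3), S(f_2,h_3)) all reduce to 0 modulo the current basis, so we have a Gröbner basis.
Inter-reduce: drop elements whose leading term is divisible by another's, tail-reduce, and make monic.
Reduced Gröbner basis: {x^2 + x + y, xy + y, y^2}.
Label its elements g_1 = x^2 + x + y, g_2 = xy + y, g_3 = y^2.

Reduce p = x^2y + x^2 + xy + y modulo G:
  leading term x^2y: subtract (y)·g_1 from x^2y + x^2 + xy + y → x^2 + y^2 + y
  leading term x^2: subtract (1)·g_1 from x^2 + y^2 + y → y^2 + x
  leading term y^2: subtract (1)·g_3 from y^2 + x → x
  leading term x: no divisor's leading term divides it; move x to the remainder.
  normal form = x.
The normal form is nonzero, so p ∉ I. Since p minus its normal form lies in I, I + (p) = I + (r) where r = x; decide whether this ideal is the whole ring.
Run Buchberger on G together with r (pairs among the g_i already reduce to 0 since G is a Gröbner basis):
g_1 = x^2 + x + y, LT = x^2.
g_2 = xy + y, LT = xy.
g_3 = y^2, LT = y^2.
r = x, LT = x.

S(g_1,r): lcm = x^2. S = x + y.
  leading term x: subtract (1)·r from x + y → y
  leading term y: no divisor's leading term divides it; move y to the remainder.
  remainder y ≠ 0; add m_5 = y to the basis.

The other S-polynomials (S(g_1,g_2), S(g_1,g_3), S(g_2,g_3), S(g_2,r), S(g_3,r), S(g_1,m_5), S(g_2,m_5), S(g_3,m_5), S(r,m_5)) all reduce to 0 modulo the current basis, so we have a Gröbner basis.
Inter-reduce: drop elements whose leading term is divisible by another's, tail-reduce, and make monic.
Reduced Gröbner basis: {x, y}.
The reduced Gröbner basis of I + (p) is {x, y} ≠ {1}, a proper ideal, so the enlarged system stays consistent: p is independent of I, with normal form x.

Ideal membership is decidable via reduction modulo a Gröbner basis.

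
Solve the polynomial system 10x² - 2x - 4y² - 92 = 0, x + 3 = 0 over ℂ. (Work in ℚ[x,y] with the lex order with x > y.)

{(-3, -1), (-3, 1)}

Compute a lex Gröbner basis by Buchberger's algorithm.
f_1 = 10x² - 2x - 4y² - 92, LT = x².
f_2 = x + 3, LT = x.

S(f_1,f_2): lcm = x². S = -16/5x - ⅖y² - 46/5.
  reduce S modulo (f_1, f_2):
  remainder -⅖y² + ⅖ ≠ 0; add h_3 = -⅖y² + ⅖ to the basis.

The other S-polynomials (S(f_1,h_3), S(f_2,h_3)) all reduce to 0 modulo the current basis, so we have a Gröbner basis.
Inter-reduce: drop elements whose leading term is divisible by another's, tail-reduce, and make monic.
Reduced Gröbner basis: {x + 3, y² - 1}.

Since the basis is lex-ordered, y² - 1 is univariate in y. Its roots are {-1, 1}. Back-substituting each root into the other basis elements fixes the other coordinates.
  y = -1: the earlier basis element becomes x + 3 = 0, giving x = -3 — point (-3, -1).
  y = 1: the earlier basis element becomes x + 3 = 0, giving x = -3 — point (-3, 1).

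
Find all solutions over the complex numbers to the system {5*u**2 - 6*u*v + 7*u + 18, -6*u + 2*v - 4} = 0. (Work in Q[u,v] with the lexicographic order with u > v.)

Compute a lex Gröbner basis by Buchberger's algorithm.
f_1 = 5*u**2 - 6*u*v + 7*u + 18, LT = u**2.
f_2 = -6*u + 2*v - 4, LT = u.

S(f_1,f_2): lcm = u**2. S = -13/15*u*v + 11/15*u + 18/5.
  leading term u*v: subtract (13/90*v)·f_2 from -13/15*u*v + 11/15*u + 18/5 → 11/15*u - 13/45*v**2 + 26/45*v + 18/5
  leading term u: subtract (-11/90)·f_2 from 11/15*u - 13/45*v**2 + 26/45*v + 18/5 → -13/45*v**2 + 37/45*v + 28/9
  leading term v**2: no divisor's leading term divides it; move -13/45*v**2 to the remainder.
  leading term v: no divisor's leading term divides it; move 37/45*v to the remainder.
  leading term 1: no divisor's leading term divides it; move 28/9 to the remainder.
  remainder -13/45*v**2 + 37/45*v + 28/9 ≠ 0; add h_3 = -13/45*v**2 + 37/45*v + 28/9 to the basis.

The other S-polynomials (S(f_1,h_3), S(f_2,h_3)) all reduce to 0 modulo the current basis, so we have a Gröbner basis.
Inter-reduce: drop elements whose leading term is divisible by another's, tail-reduce, and make monic.
Reduced Gröbner basis: {u - 1/3*v + 2/3, v**2 - 37/13*v - 140/13}.

A lex Gröbner basis eliminates variables successively. Here v**2 - 37/13*v - 140/13 depends only on v, with roots {-28/13, 5}; lifting each root through the earlier basis elements recovers the full solutions.
  v = -28/13: the earlier basis element becomes u + 18/13 = 0, giving u = -18/13 — point (-18/13, -28/13).
  v = 5: the earlier basis element becomes u - 1 = 0, giving u = 1 — point (1, 5).

{(-18/13, -28/13), (1, 5)}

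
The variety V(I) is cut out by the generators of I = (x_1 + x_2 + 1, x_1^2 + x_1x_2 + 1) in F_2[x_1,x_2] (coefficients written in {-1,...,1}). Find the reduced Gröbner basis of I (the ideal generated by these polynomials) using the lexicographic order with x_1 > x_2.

G = {x_1 + 1, x_2}

Buchberger's algorithm terminates because the ascending chain of leading-term ideals stabilizes.

f_1 = x_1 + x_2 + 1, LT = x_1.
f_2 = x_1^2 + x_1x_2 + 1, LT = x_1^2.

S(f_1,f_2): lcm = x_1^2. S = x_1 + 1.
  leading term x_1: subtract (1)·f_1 from x_1 + 1 → x_2
  leading term x_2: no divisor's leading term divides it; move x_2 to the remainder.
  remainder x_2 ≠ 0; add g_3 = x_2 to the basis.

S(f_1,g_3): leading monomials are coprime, so the S-polynomial reduces to 0 (Buchberger's first criterion).
S(f_2,g_3): leading monomials are coprime, so the S-polynomial reduces to 0 (Buchberger's first criterion).
Every S-polynomial of the final basis reduces to 0, so we have a Gröbner basis.
Inter-reduce: drop elements whose leading term is divisible by another's, tail-reduce, and make monic.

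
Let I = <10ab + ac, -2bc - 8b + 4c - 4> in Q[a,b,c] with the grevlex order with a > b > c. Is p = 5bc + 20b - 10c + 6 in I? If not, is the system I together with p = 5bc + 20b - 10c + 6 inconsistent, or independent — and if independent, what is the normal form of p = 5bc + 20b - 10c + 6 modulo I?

First compute the reduced Gröbner basis of I by Buchberger's algorithm.
f_1 = 10ab + ac, LT = ab.
f_2 = -2bc - 8b + 4c - 4, LT = bc.

S(f_1,f_2): lcm = abc. S = 1/10ac^2 - 4ab + 2ac - 2a.
  leading term ac^2: no divisor's leading term divides it; move 1/10ac^2 to the remainder.
  leading term ab: subtract (-2/5)·f_1 from -4ab + 2ac - 2a → 12/5ac - 2a
  leading term ac: no divisor's leading term divides it; move 12/5ac to the remainder.
  leading term a: no divisor's leading term divides it; move -2a to the remainder.
  remainder 1/10ac^2 + 12/5ac - 2a ≠ 0; add h_3 = 1/10ac^2 + 12/5ac - 2a to the basis.

The other S-polynomials (S(f_1,h_3), S(f_2,h_3)) all reduce to 0 modulo the current basis, so we have a Gröbner basis.
Inter-reduce: drop elements whose leading term is divisible by another's, tail-reduce, and make monic.
Reduced Gröbner basis: {ac^2 + 24ac - 20a, ab + 1/10ac, bc + 4b - 2c + 2}.
Label its elements g_1 = ac^2 + 24ac - 20a, g_2 = ab + 1/10ac, g_3 = bc + 4b - 2c + 2.

Reduce p = 5bc + 20b - 10c + 6 modulo G:
  leading term bc: subtract (5)·g_3 from 5bc + 20b - 10c + 6 → -4
  leading term 1: no divisor's leading term divides it; move -4 to the remainder.
  normal form = -4.
The normal form is nonzero, so p ∉ I. Since p minus its normal form lies in I, I + (p) = I + (r) where r = -4; decide whether this ideal is the whole ring.
Here r = -4 is a nonzero constant, hence a unit: 1 ∈ I + (p), the Gröbner basis of I + (p) is {1}, and the enlarged system has no common solution — adjoining p is inconsistent.

Adjoining 5bc + 20b - 10c + 6 makes the ideal the whole ring: the system is inconsistent.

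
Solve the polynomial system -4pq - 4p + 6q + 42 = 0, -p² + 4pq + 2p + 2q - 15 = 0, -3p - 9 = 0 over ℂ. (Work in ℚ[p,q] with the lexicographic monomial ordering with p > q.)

Compute a lex Gröbner basis by Buchberger's algorithm.
f_1 = -4pq - 4p + 6q + 42, LT = pq.
f_2 = -p² + 4pq + 2p + 2q - 15, LT = p².
f_3 = -3p - 9, LT = p.

S(f_1,f_2): lcm = p²q. S = p² + 4pq² + ½pq - 21/2p + 2q² - 15q.
  reduce S modulo (f_1, f_2, f_3):
  remainder 8q² + 119/4q + 69/4 ≠ 0; add h_4 = 8q² + 119/4q + 69/4 to the basis.

S(f_1,f_3): lcm = pq. S = p - 9/2q - 21/2.
  reduce S modulo (f_1, f_2, f_3, h_4):
  remainder -9/2q - 27/2 ≠ 0; add h_5 = -9/2q - 27/2 to the basis.

The other S-polynomials (S(f_2,f_3), S(f_1,h_4), S(f_2,h_4), S(f_3,h_4), S(f_1,h_5), S(f_2,h_5), S(f_3,h_5), S(h_4,h_5)) all reduce to 0 modulo the current basis, so we have a Gröbner basis.
Inter-reduce: drop elements whose leading term is divisible by another's, tail-reduce, and make monic.
Reduced Gröbner basis: {p + 3, q + 3}.

From the last basis element, q + 3 = 0, so q takes values in {-3}. Each choice, substituted upward through the basis, yields the corresponding point(s) of the solution set.
  q = -3: the earlier basis element becomes p + 3 = 0, giving p = -3 — point (-3, -3).

{(-3, -3)}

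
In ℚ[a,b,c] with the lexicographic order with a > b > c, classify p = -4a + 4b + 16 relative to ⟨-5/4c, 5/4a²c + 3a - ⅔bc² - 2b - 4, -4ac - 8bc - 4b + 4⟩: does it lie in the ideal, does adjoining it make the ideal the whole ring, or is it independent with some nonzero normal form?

First compute the reduced Gröbner basis of I by Buchberger's algorithm.
f_1 = -5/4c, LT = c.
f_2 = 5/4a²c + 3a - ⅔bc² - 2b - 4, LT = a²c.
f_3 = -4ac - 8bc - 4b + 4, LT = ac.

S(f_1,f_2): lcm = a²c. S = -12/5a + 8/15bc² + 8/5b + 16/5.
  leading term a: no divisor's leading term divides it; move -12/5a to the remainder.
  leading term bc²: subtract (-32/75bc)·f_1 from 8/15bc² + 8/5b + 16/5 → 8/5b + 16/5
  leading term b: no divisor's leading term divides it; move 8/5b to the remainder.
  leading term 1: no divisor's leading term divides it; move 16/5 to the remainder.
  remainder -12/5a + 8/5b + 16/5 ≠ 0; add h_4 = -12/5a + 8/5b + 16/5 to the basis.

S(f_1,f_3): lcm = ac. S = -2bc - b + 1.
  leading term bc: subtract (8/5b)·f_1 from -2bc - b + 1 → -b + 1
  leading term b: no divisor's leading term divides it; move -b to the remainder.
  leading term 1: no divisor's leading term divides it; move 1 to the remainder.
  remainder -b + 1 ≠ 0; add h_5 = -b + 1 to the basis.

The other S-polynomials (S(f_2,f_3), S(f_1,h_4), S(f_2,h_4), S(f_3,h_4), S(f_1,h_5), S(f_2,h_5), S(f_3,h_5), S(h_4,h_5)) all reduce to 0 modulo the current basis, so we have a Gröbner basis.
Inter-reduce: drop elements whose leading term is divisible by another's, tail-reduce, and make monic.
Reduced Gröbner basis: {a - 2, b - 1, c}.
Label its elements g_1 = a - 2, g_2 = b - 1, g_3 = c.

Reduce p = -4a + 4b + 16 modulo G:
  leading term a: subtract (-4)·g_1 from -4a + 4b + 16 → 4b + 8
  leading term b: subtract (4)·g_2 from 4b + 8 → 12
  leading term 1: no divisor's leading term divides it; move 12 to the remainder.
  normal form = 12.
The normal form is nonzero, so p ∉ I. Since p minus its normal form lies in I, I + (p) = I + (r) where r = 12; decide whether this ideal is the whole ring.
Here r = 12 is a nonzero constant, hence a unit: 1 ∈ I + (p), the Gröbner basis of I + (p) is {1}, and the enlarged system has no common solution — adjoining p is inconsistent.

Adjoining -4a + 4b + 16 makes the ideal the whole ring: the system is inconsistent.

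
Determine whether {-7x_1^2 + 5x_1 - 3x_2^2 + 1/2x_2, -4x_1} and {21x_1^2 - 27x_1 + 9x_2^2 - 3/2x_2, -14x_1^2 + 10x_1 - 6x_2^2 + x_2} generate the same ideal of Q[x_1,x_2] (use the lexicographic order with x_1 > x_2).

Two ideals are equal iff their reduced Gröbner bases coincide (the reduced basis is unique for a fixed ordering).
Buchberger on the first generating set:
f_1 = -7x_1^2 + 5x_1 - 3x_2^2 + 1/2x_2, LT = x_1^2.
f_2 = -4x_1, LT = x_1.

S(f_1,f_2): lcm = x_1^2. S = -5/7x_1 + 3/7x_2^2 - 1/14x_2.
  reduce S modulo (f_1, f_2):
  remainder 3/7x_2^2 - 1/14x_2 ≠ 0; add g_3 = 3/7x_2^2 - 1/14x_2 to the basis.

The other S-polynomials (S(f_1,g_3), S(f_2,g_3)) all reduce to 0 modulo the current basis, so we have a Gröbner basis.
Inter-reduce: drop elements whose leading term is divisible by another's, tail-reduce, and make monic.
Reduced Gröbner basis: {x_1, x_2^2 - 1/6x_2}.

Buchberger on the second generating set:
h_1 = 21x_1^2 - 27x_1 + 9x_2^2 - 3/2x_2, LT = x_1^2.
h_2 = -14x_1^2 + 10x_1 - 6x_2^2 + x_2, LT = x_1^2.

S(h_1,h_2): lcm = x_1^2. S = -4/7x_1.
  reduce S modulo (h_1, h_2):
  remainder -4/7x_1 ≠ 0; add k_3 = -4/7x_1 to the basis.

S(h_1,k_3): lcm = x_1^2. S = -9/7x_1 + 3/7x_2^2 - 1/14x_2.
  reduce S modulo (h_1, h_2, k_3):
  remainder 3/7x_2^2 - 1/14x_2 ≠ 0; add k_4 = 3/7x_2^2 - 1/14x_2 to the basis.

The other S-polynomials (S(h_2,k_3), S(h_1,k_4), S(h_2,k_4), S(k_3,k_4)) all reduce to 0 modulo the current basis, so we have a Gröbner basis.
Inter-reduce: drop elements whose leading term is divisible by another's, tail-reduce, and make monic.
Reduced Gröbner basis: {x_1, x_2^2 - 1/6x_2}.

The two bases agree; hence the ideals are identical.

Yes, the ideals are equal.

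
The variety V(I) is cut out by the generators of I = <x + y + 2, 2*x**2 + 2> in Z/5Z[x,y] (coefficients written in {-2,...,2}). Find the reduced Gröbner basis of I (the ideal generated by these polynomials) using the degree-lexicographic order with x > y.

G = {y**2 - y, x + y + 2}

f_1 = x + y + 2, LT = x.
f_2 = 2*x**2 + 2, LT = x**2.

S(f_1,f_2): lcm = x**2. S = x*y + 2*x - 1.
  reduce S modulo (f_1, f_2):
  remainder -y**2 + y ≠ 0; add g_3 = -y**2 + y to the basis.

The other S-polynomials (S(f_1,g_3), S(f_2,g_3)) all reduce to 0 modulo the current basis, so we have a Gröbner basis.
Inter-reduce: drop elements whose leading term is divisible by another's, tail-reduce, and make monic.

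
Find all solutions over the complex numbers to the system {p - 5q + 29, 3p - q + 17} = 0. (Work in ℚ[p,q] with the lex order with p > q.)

Compute a lex Gröbner basis by Buchberger's algorithm.
f_1 = p - 5q + 29, LT = p.
f_2 = 3p - q + 17, LT = p.

S(f_1,f_2): lcm = p. S = -14/3q + 70/3.
  leading term q: no divisor's leading term divides it; move -14/3q to the remainder.
  leading term 1: no divisor's leading term divides it; move 70/3 to the remainder.
  remainder -14/3q + 70/3 ≠ 0; add h_3 = -14/3q + 70/3 to the basis.

The other S-polynomials (S(f_1,h_3), S(f_2,h_3)) all reduce to 0 modulo the current basis, so we have a Gröbner basis.
Inter-reduce: drop elements whose leading term is divisible by another's, tail-reduce, and make monic.
Reduced Gröbner basis: {p + 4, q - 5}.

Elimination: the polynomial q - 5 lies in the elimination ideal for q, so q ∈ {5}. For each such q, the remaining basis elements (now univariate) give the rest of the solution.
  q = 5: the earlier basis element becomes p + 4 = 0, giving p = -4 — point (-4, 5).
Check: every point annihilates each of the original generators.

{(-4, 5)}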